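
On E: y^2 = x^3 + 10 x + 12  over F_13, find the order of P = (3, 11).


Compute successive multiples of P until we hit O:
  1P = (3, 11)
  2P = (4, 8)
  3P = (2, 12)
  4P = (9, 8)
  5P = (11, 6)
  6P = (0, 5)
  7P = (1, 6)
  8P = (12, 12)
  ... (continuing to 19P)
  19P = O

ord(P) = 19


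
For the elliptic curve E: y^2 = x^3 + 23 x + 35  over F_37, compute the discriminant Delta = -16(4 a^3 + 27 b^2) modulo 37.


4 a^3 + 27 b^2 = 4*23^3 + 27*35^2 = 48668 + 33075 = 81743
Delta = -16 * (81743) = -1307888
Delta mod 37 = 25

Delta = 25 (mod 37)


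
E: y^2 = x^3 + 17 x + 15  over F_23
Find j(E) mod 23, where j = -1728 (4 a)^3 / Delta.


Delta = -16(4 a^3 + 27 b^2) mod 23 = 22
-1728 * (4 a)^3 = -1728 * (4*17)^3 mod 23 = 3
j = 3 * 22^(-1) mod 23 = 20

j = 20 (mod 23)


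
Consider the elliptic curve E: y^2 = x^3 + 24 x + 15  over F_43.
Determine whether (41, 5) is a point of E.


Check whether y^2 = x^3 + 24 x + 15 (mod 43) for (x, y) = (41, 5).
LHS: y^2 = 5^2 mod 43 = 25
RHS: x^3 + 24 x + 15 = 41^3 + 24*41 + 15 mod 43 = 2
LHS != RHS

No, not on the curve


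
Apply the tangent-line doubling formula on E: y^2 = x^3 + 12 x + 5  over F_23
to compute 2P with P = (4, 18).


Doubling: s = (3 x1^2 + a) / (2 y1)
s = (3*4^2 + 12) / (2*18) mod 23 = 17
x3 = s^2 - 2 x1 mod 23 = 17^2 - 2*4 = 5
y3 = s (x1 - x3) - y1 mod 23 = 17 * (4 - 5) - 18 = 11

2P = (5, 11)


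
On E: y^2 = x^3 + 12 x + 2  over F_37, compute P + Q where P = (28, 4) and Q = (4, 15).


P != Q, so use the chord formula.
s = (y2 - y1) / (x2 - x1) = (11) / (13) mod 37 = 35
x3 = s^2 - x1 - x2 mod 37 = 35^2 - 28 - 4 = 9
y3 = s (x1 - x3) - y1 mod 37 = 35 * (28 - 9) - 4 = 32

P + Q = (9, 32)


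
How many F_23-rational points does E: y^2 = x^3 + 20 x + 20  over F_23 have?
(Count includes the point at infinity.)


For each x in F_23, count y with y^2 = x^3 + 20 x + 20 mod 23:
  x = 1: RHS = 18, y in [8, 15]  -> 2 point(s)
  x = 4: RHS = 3, y in [7, 16]  -> 2 point(s)
  x = 8: RHS = 2, y in [5, 18]  -> 2 point(s)
  x = 9: RHS = 9, y in [3, 20]  -> 2 point(s)
  x = 10: RHS = 1, y in [1, 22]  -> 2 point(s)
  x = 13: RHS = 16, y in [4, 19]  -> 2 point(s)
  x = 14: RHS = 8, y in [10, 13]  -> 2 point(s)
  x = 17: RHS = 6, y in [11, 12]  -> 2 point(s)
  x = 18: RHS = 2, y in [5, 18]  -> 2 point(s)
  x = 20: RHS = 2, y in [5, 18]  -> 2 point(s)
  x = 21: RHS = 18, y in [8, 15]  -> 2 point(s)
Affine points: 22. Add the point at infinity: total = 23.

#E(F_23) = 23


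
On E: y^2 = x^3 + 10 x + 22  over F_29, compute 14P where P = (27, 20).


k = 14 = 1110_2 (binary, LSB first: 0111)
Double-and-add from P = (27, 20):
  bit 0 = 0: acc unchanged = O
  bit 1 = 1: acc = O + (8, 18) = (8, 18)
  bit 2 = 1: acc = (8, 18) + (0, 14) = (14, 8)
  bit 3 = 1: acc = (14, 8) + (13, 0) = (8, 11)

14P = (8, 11)


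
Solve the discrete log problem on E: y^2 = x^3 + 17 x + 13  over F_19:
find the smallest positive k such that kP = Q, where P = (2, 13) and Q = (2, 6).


Enumerate multiples of P until we hit Q = (2, 6):
  1P = (2, 13)
  2P = (12, 8)
  3P = (10, 10)
  4P = (11, 7)
  5P = (17, 16)
  6P = (16, 7)
  7P = (7, 0)
  8P = (16, 12)
  9P = (17, 3)
  10P = (11, 12)
  11P = (10, 9)
  12P = (12, 11)
  13P = (2, 6)
Match found at i = 13.

k = 13


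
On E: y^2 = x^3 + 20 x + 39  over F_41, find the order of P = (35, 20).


Compute successive multiples of P until we hit O:
  1P = (35, 20)
  2P = (37, 31)
  3P = (30, 28)
  4P = (13, 35)
  5P = (11, 27)
  6P = (40, 31)
  7P = (2, 28)
  8P = (5, 10)
  ... (continuing to 45P)
  45P = O

ord(P) = 45


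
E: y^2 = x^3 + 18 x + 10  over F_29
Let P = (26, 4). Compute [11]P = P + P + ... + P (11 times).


k = 11 = 1011_2 (binary, LSB first: 1101)
Double-and-add from P = (26, 4):
  bit 0 = 1: acc = O + (26, 4) = (26, 4)
  bit 1 = 1: acc = (26, 4) + (10, 28) = (17, 26)
  bit 2 = 0: acc unchanged = (17, 26)
  bit 3 = 1: acc = (17, 26) + (5, 15) = (2, 24)

11P = (2, 24)


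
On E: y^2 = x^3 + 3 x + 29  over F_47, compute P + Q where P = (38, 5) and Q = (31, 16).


P != Q, so use the chord formula.
s = (y2 - y1) / (x2 - x1) = (11) / (40) mod 47 = 32
x3 = s^2 - x1 - x2 mod 47 = 32^2 - 38 - 31 = 15
y3 = s (x1 - x3) - y1 mod 47 = 32 * (38 - 15) - 5 = 26

P + Q = (15, 26)


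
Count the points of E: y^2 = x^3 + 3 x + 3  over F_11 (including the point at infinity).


For each x in F_11, count y with y^2 = x^3 + 3 x + 3 mod 11:
  x = 0: RHS = 3, y in [5, 6]  -> 2 point(s)
  x = 5: RHS = 0, y in [0]  -> 1 point(s)
  x = 7: RHS = 4, y in [2, 9]  -> 2 point(s)
  x = 8: RHS = 0, y in [0]  -> 1 point(s)
  x = 9: RHS = 0, y in [0]  -> 1 point(s)
Affine points: 7. Add the point at infinity: total = 8.

#E(F_11) = 8


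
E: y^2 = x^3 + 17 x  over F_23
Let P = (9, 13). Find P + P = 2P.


Doubling: s = (3 x1^2 + a) / (2 y1)
s = (3*9^2 + 17) / (2*13) mod 23 = 10
x3 = s^2 - 2 x1 mod 23 = 10^2 - 2*9 = 13
y3 = s (x1 - x3) - y1 mod 23 = 10 * (9 - 13) - 13 = 16

2P = (13, 16)


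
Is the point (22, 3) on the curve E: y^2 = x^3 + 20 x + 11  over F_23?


Check whether y^2 = x^3 + 20 x + 11 (mod 23) for (x, y) = (22, 3).
LHS: y^2 = 3^2 mod 23 = 9
RHS: x^3 + 20 x + 11 = 22^3 + 20*22 + 11 mod 23 = 13
LHS != RHS

No, not on the curve


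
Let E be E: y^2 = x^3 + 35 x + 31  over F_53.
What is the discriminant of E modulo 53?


4 a^3 + 27 b^2 = 4*35^3 + 27*31^2 = 171500 + 25947 = 197447
Delta = -16 * (197447) = -3159152
Delta mod 53 = 19

Delta = 19 (mod 53)


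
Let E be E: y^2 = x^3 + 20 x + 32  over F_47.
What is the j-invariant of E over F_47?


Delta = -16(4 a^3 + 27 b^2) mod 47 = 14
-1728 * (4 a)^3 = -1728 * (4*20)^3 mod 47 = 37
j = 37 * 14^(-1) mod 47 = 6

j = 6 (mod 47)


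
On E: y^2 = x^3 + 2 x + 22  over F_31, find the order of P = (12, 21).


Compute successive multiples of P until we hit O:
  1P = (12, 21)
  2P = (7, 10)
  3P = (28, 12)
  4P = (5, 8)
  5P = (1, 26)
  6P = (20, 8)
  7P = (6, 8)
  8P = (22, 9)
  ... (continuing to 17P)
  17P = O

ord(P) = 17


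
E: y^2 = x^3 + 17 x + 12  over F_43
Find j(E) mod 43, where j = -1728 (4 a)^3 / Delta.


Delta = -16(4 a^3 + 27 b^2) mod 43 = 40
-1728 * (4 a)^3 = -1728 * (4*17)^3 mod 43 = 1
j = 1 * 40^(-1) mod 43 = 14

j = 14 (mod 43)


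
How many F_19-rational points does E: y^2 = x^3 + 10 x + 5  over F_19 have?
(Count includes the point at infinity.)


For each x in F_19, count y with y^2 = x^3 + 10 x + 5 mod 19:
  x = 0: RHS = 5, y in [9, 10]  -> 2 point(s)
  x = 1: RHS = 16, y in [4, 15]  -> 2 point(s)
  x = 3: RHS = 5, y in [9, 10]  -> 2 point(s)
  x = 5: RHS = 9, y in [3, 16]  -> 2 point(s)
  x = 7: RHS = 0, y in [0]  -> 1 point(s)
  x = 9: RHS = 7, y in [8, 11]  -> 2 point(s)
  x = 14: RHS = 1, y in [1, 18]  -> 2 point(s)
  x = 16: RHS = 5, y in [9, 10]  -> 2 point(s)
Affine points: 15. Add the point at infinity: total = 16.

#E(F_19) = 16


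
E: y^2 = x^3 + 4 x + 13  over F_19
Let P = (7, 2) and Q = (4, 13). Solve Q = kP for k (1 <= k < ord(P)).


Enumerate multiples of P until we hit Q = (4, 13):
  1P = (7, 2)
  2P = (11, 18)
  3P = (17, 15)
  4P = (6, 5)
  5P = (15, 3)
  6P = (8, 5)
  7P = (13, 18)
  8P = (4, 6)
  9P = (14, 1)
  10P = (5, 14)
  11P = (5, 5)
  12P = (14, 18)
  13P = (4, 13)
Match found at i = 13.

k = 13


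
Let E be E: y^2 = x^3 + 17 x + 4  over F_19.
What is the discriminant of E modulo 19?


4 a^3 + 27 b^2 = 4*17^3 + 27*4^2 = 19652 + 432 = 20084
Delta = -16 * (20084) = -321344
Delta mod 19 = 3

Delta = 3 (mod 19)


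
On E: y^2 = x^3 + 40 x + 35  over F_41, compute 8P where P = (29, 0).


k = 8 = 1000_2 (binary, LSB first: 0001)
Double-and-add from P = (29, 0):
  bit 0 = 0: acc unchanged = O
  bit 1 = 0: acc unchanged = O
  bit 2 = 0: acc unchanged = O
  bit 3 = 1: acc = O + O = O

8P = O


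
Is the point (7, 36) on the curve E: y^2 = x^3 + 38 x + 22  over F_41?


Check whether y^2 = x^3 + 38 x + 22 (mod 41) for (x, y) = (7, 36).
LHS: y^2 = 36^2 mod 41 = 25
RHS: x^3 + 38 x + 22 = 7^3 + 38*7 + 22 mod 41 = 16
LHS != RHS

No, not on the curve


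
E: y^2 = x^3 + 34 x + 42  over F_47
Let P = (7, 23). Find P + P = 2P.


Doubling: s = (3 x1^2 + a) / (2 y1)
s = (3*7^2 + 34) / (2*23) mod 47 = 7
x3 = s^2 - 2 x1 mod 47 = 7^2 - 2*7 = 35
y3 = s (x1 - x3) - y1 mod 47 = 7 * (7 - 35) - 23 = 16

2P = (35, 16)


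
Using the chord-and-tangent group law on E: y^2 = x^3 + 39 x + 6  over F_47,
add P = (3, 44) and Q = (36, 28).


P != Q, so use the chord formula.
s = (y2 - y1) / (x2 - x1) = (31) / (33) mod 47 = 28
x3 = s^2 - x1 - x2 mod 47 = 28^2 - 3 - 36 = 40
y3 = s (x1 - x3) - y1 mod 47 = 28 * (3 - 40) - 44 = 1

P + Q = (40, 1)


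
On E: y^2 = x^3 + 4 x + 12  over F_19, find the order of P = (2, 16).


Compute successive multiples of P until we hit O:
  1P = (2, 16)
  2P = (1, 13)
  3P = (6, 10)
  4P = (18, 8)
  5P = (4, 4)
  6P = (11, 0)
  7P = (4, 15)
  8P = (18, 11)
  ... (continuing to 12P)
  12P = O

ord(P) = 12


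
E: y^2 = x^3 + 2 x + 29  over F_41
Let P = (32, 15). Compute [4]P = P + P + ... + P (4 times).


k = 4 = 100_2 (binary, LSB first: 001)
Double-and-add from P = (32, 15):
  bit 0 = 0: acc unchanged = O
  bit 1 = 0: acc unchanged = O
  bit 2 = 1: acc = O + (38, 23) = (38, 23)

4P = (38, 23)


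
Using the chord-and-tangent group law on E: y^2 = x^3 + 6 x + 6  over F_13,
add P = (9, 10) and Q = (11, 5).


P != Q, so use the chord formula.
s = (y2 - y1) / (x2 - x1) = (8) / (2) mod 13 = 4
x3 = s^2 - x1 - x2 mod 13 = 4^2 - 9 - 11 = 9
y3 = s (x1 - x3) - y1 mod 13 = 4 * (9 - 9) - 10 = 3

P + Q = (9, 3)


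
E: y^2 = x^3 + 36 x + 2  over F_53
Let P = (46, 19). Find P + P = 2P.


Doubling: s = (3 x1^2 + a) / (2 y1)
s = (3*46^2 + 36) / (2*19) mod 53 = 9
x3 = s^2 - 2 x1 mod 53 = 9^2 - 2*46 = 42
y3 = s (x1 - x3) - y1 mod 53 = 9 * (46 - 42) - 19 = 17

2P = (42, 17)


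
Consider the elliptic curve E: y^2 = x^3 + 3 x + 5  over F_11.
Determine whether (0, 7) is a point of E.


Check whether y^2 = x^3 + 3 x + 5 (mod 11) for (x, y) = (0, 7).
LHS: y^2 = 7^2 mod 11 = 5
RHS: x^3 + 3 x + 5 = 0^3 + 3*0 + 5 mod 11 = 5
LHS = RHS

Yes, on the curve


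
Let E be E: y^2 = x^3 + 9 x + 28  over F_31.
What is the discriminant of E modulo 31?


4 a^3 + 27 b^2 = 4*9^3 + 27*28^2 = 2916 + 21168 = 24084
Delta = -16 * (24084) = -385344
Delta mod 31 = 17

Delta = 17 (mod 31)


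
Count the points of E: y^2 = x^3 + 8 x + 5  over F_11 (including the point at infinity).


For each x in F_11, count y with y^2 = x^3 + 8 x + 5 mod 11:
  x = 0: RHS = 5, y in [4, 7]  -> 2 point(s)
  x = 1: RHS = 3, y in [5, 6]  -> 2 point(s)
  x = 3: RHS = 1, y in [1, 10]  -> 2 point(s)
  x = 5: RHS = 5, y in [4, 7]  -> 2 point(s)
  x = 6: RHS = 5, y in [4, 7]  -> 2 point(s)
  x = 8: RHS = 9, y in [3, 8]  -> 2 point(s)
  x = 9: RHS = 3, y in [5, 6]  -> 2 point(s)
Affine points: 14. Add the point at infinity: total = 15.

#E(F_11) = 15


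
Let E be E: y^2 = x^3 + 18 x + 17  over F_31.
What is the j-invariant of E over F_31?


Delta = -16(4 a^3 + 27 b^2) mod 31 = 12
-1728 * (4 a)^3 = -1728 * (4*18)^3 mod 31 = 2
j = 2 * 12^(-1) mod 31 = 26

j = 26 (mod 31)


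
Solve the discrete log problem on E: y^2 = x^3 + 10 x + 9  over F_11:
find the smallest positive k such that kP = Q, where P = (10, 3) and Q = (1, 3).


Enumerate multiples of P until we hit Q = (1, 3):
  1P = (10, 3)
  2P = (7, 9)
  3P = (9, 6)
  4P = (1, 3)
Match found at i = 4.

k = 4


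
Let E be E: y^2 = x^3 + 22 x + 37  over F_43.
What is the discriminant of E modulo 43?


4 a^3 + 27 b^2 = 4*22^3 + 27*37^2 = 42592 + 36963 = 79555
Delta = -16 * (79555) = -1272880
Delta mod 43 = 6

Delta = 6 (mod 43)


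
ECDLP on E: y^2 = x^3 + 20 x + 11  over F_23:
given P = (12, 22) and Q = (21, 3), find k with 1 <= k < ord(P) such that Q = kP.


Enumerate multiples of P until we hit Q = (21, 3):
  1P = (12, 22)
  2P = (15, 12)
  3P = (2, 6)
  4P = (18, 19)
  5P = (22, 6)
  6P = (21, 20)
  7P = (21, 3)
Match found at i = 7.

k = 7


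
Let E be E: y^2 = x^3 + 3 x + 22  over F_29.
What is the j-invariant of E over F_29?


Delta = -16(4 a^3 + 27 b^2) mod 29 = 14
-1728 * (4 a)^3 = -1728 * (4*3)^3 mod 29 = 1
j = 1 * 14^(-1) mod 29 = 27

j = 27 (mod 29)


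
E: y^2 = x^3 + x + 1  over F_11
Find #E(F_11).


For each x in F_11, count y with y^2 = x^3 + 1 x + 1 mod 11:
  x = 0: RHS = 1, y in [1, 10]  -> 2 point(s)
  x = 1: RHS = 3, y in [5, 6]  -> 2 point(s)
  x = 2: RHS = 0, y in [0]  -> 1 point(s)
  x = 3: RHS = 9, y in [3, 8]  -> 2 point(s)
  x = 4: RHS = 3, y in [5, 6]  -> 2 point(s)
  x = 6: RHS = 3, y in [5, 6]  -> 2 point(s)
  x = 8: RHS = 4, y in [2, 9]  -> 2 point(s)
Affine points: 13. Add the point at infinity: total = 14.

#E(F_11) = 14


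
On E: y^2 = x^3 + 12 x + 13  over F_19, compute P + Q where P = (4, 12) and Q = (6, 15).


P != Q, so use the chord formula.
s = (y2 - y1) / (x2 - x1) = (3) / (2) mod 19 = 11
x3 = s^2 - x1 - x2 mod 19 = 11^2 - 4 - 6 = 16
y3 = s (x1 - x3) - y1 mod 19 = 11 * (4 - 16) - 12 = 8

P + Q = (16, 8)


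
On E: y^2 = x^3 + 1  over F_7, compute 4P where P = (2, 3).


k = 4 = 100_2 (binary, LSB first: 001)
Double-and-add from P = (2, 3):
  bit 0 = 0: acc unchanged = O
  bit 1 = 0: acc unchanged = O
  bit 2 = 1: acc = O + (0, 6) = (0, 6)

4P = (0, 6)


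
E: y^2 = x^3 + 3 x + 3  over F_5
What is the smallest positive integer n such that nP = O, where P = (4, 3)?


Compute successive multiples of P until we hit O:
  1P = (4, 3)
  2P = (3, 3)
  3P = (3, 2)
  4P = (4, 2)
  5P = O

ord(P) = 5


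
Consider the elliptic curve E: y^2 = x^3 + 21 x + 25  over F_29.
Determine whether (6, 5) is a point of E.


Check whether y^2 = x^3 + 21 x + 25 (mod 29) for (x, y) = (6, 5).
LHS: y^2 = 5^2 mod 29 = 25
RHS: x^3 + 21 x + 25 = 6^3 + 21*6 + 25 mod 29 = 19
LHS != RHS

No, not on the curve


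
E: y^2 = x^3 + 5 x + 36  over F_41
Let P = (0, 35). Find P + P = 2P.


Doubling: s = (3 x1^2 + a) / (2 y1)
s = (3*0^2 + 5) / (2*35) mod 41 = 3
x3 = s^2 - 2 x1 mod 41 = 3^2 - 2*0 = 9
y3 = s (x1 - x3) - y1 mod 41 = 3 * (0 - 9) - 35 = 20

2P = (9, 20)


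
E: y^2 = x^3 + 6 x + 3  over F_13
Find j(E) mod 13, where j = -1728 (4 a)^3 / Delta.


Delta = -16(4 a^3 + 27 b^2) mod 13 = 7
-1728 * (4 a)^3 = -1728 * (4*6)^3 mod 13 = 5
j = 5 * 7^(-1) mod 13 = 10

j = 10 (mod 13)


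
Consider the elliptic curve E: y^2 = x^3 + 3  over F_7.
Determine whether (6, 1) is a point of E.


Check whether y^2 = x^3 + 0 x + 3 (mod 7) for (x, y) = (6, 1).
LHS: y^2 = 1^2 mod 7 = 1
RHS: x^3 + 0 x + 3 = 6^3 + 0*6 + 3 mod 7 = 2
LHS != RHS

No, not on the curve


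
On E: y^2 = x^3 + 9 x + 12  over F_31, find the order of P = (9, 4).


Compute successive multiples of P until we hit O:
  1P = (9, 4)
  2P = (21, 21)
  3P = (17, 26)
  4P = (30, 8)
  5P = (12, 22)
  6P = (15, 22)
  7P = (16, 6)
  8P = (20, 15)
  ... (continuing to 41P)
  41P = O

ord(P) = 41


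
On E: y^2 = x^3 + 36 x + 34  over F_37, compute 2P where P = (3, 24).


Doubling: s = (3 x1^2 + a) / (2 y1)
s = (3*3^2 + 36) / (2*24) mod 37 = 36
x3 = s^2 - 2 x1 mod 37 = 36^2 - 2*3 = 32
y3 = s (x1 - x3) - y1 mod 37 = 36 * (3 - 32) - 24 = 5

2P = (32, 5)


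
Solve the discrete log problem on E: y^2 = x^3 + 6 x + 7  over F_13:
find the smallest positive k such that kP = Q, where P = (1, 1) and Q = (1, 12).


Enumerate multiples of P until we hit Q = (1, 12):
  1P = (1, 1)
  2P = (2, 1)
  3P = (10, 12)
  4P = (12, 0)
  5P = (10, 1)
  6P = (2, 12)
  7P = (1, 12)
Match found at i = 7.

k = 7


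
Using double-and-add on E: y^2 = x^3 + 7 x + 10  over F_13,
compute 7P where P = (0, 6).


k = 7 = 111_2 (binary, LSB first: 111)
Double-and-add from P = (0, 6):
  bit 0 = 1: acc = O + (0, 6) = (0, 6)
  bit 1 = 1: acc = (0, 6) + (10, 12) = (7, 8)
  bit 2 = 1: acc = (7, 8) + (9, 10) = (11, 1)

7P = (11, 1)


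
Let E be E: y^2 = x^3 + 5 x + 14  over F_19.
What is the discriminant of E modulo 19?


4 a^3 + 27 b^2 = 4*5^3 + 27*14^2 = 500 + 5292 = 5792
Delta = -16 * (5792) = -92672
Delta mod 19 = 10

Delta = 10 (mod 19)


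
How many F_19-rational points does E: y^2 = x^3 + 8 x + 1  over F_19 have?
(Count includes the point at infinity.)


For each x in F_19, count y with y^2 = x^3 + 8 x + 1 mod 19:
  x = 0: RHS = 1, y in [1, 18]  -> 2 point(s)
  x = 2: RHS = 6, y in [5, 14]  -> 2 point(s)
  x = 7: RHS = 1, y in [1, 18]  -> 2 point(s)
  x = 8: RHS = 7, y in [8, 11]  -> 2 point(s)
  x = 9: RHS = 4, y in [2, 17]  -> 2 point(s)
  x = 10: RHS = 17, y in [6, 13]  -> 2 point(s)
  x = 12: RHS = 1, y in [1, 18]  -> 2 point(s)
  x = 14: RHS = 7, y in [8, 11]  -> 2 point(s)
  x = 15: RHS = 0, y in [0]  -> 1 point(s)
  x = 16: RHS = 7, y in [8, 11]  -> 2 point(s)
  x = 18: RHS = 11, y in [7, 12]  -> 2 point(s)
Affine points: 21. Add the point at infinity: total = 22.

#E(F_19) = 22


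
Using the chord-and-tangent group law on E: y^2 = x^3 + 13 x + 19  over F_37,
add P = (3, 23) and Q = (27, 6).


P != Q, so use the chord formula.
s = (y2 - y1) / (x2 - x1) = (20) / (24) mod 37 = 7
x3 = s^2 - x1 - x2 mod 37 = 7^2 - 3 - 27 = 19
y3 = s (x1 - x3) - y1 mod 37 = 7 * (3 - 19) - 23 = 13

P + Q = (19, 13)


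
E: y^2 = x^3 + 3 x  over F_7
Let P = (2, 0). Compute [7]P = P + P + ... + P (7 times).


k = 7 = 111_2 (binary, LSB first: 111)
Double-and-add from P = (2, 0):
  bit 0 = 1: acc = O + (2, 0) = (2, 0)
  bit 1 = 1: acc = (2, 0) + O = (2, 0)
  bit 2 = 1: acc = (2, 0) + O = (2, 0)

7P = (2, 0)


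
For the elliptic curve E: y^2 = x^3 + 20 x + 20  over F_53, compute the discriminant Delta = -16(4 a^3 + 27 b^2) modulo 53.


4 a^3 + 27 b^2 = 4*20^3 + 27*20^2 = 32000 + 10800 = 42800
Delta = -16 * (42800) = -684800
Delta mod 53 = 13

Delta = 13 (mod 53)


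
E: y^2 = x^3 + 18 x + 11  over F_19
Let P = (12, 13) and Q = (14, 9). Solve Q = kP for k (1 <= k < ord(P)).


Enumerate multiples of P until we hit Q = (14, 9):
  1P = (12, 13)
  2P = (0, 12)
  3P = (14, 9)
Match found at i = 3.

k = 3


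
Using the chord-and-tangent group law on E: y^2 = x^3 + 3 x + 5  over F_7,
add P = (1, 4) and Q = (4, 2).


P != Q, so use the chord formula.
s = (y2 - y1) / (x2 - x1) = (5) / (3) mod 7 = 4
x3 = s^2 - x1 - x2 mod 7 = 4^2 - 1 - 4 = 4
y3 = s (x1 - x3) - y1 mod 7 = 4 * (1 - 4) - 4 = 5

P + Q = (4, 5)


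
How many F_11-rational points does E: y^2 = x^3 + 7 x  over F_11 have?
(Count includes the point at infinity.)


For each x in F_11, count y with y^2 = x^3 + 7 x + 0 mod 11:
  x = 0: RHS = 0, y in [0]  -> 1 point(s)
  x = 2: RHS = 0, y in [0]  -> 1 point(s)
  x = 3: RHS = 4, y in [2, 9]  -> 2 point(s)
  x = 4: RHS = 4, y in [2, 9]  -> 2 point(s)
  x = 6: RHS = 5, y in [4, 7]  -> 2 point(s)
  x = 9: RHS = 0, y in [0]  -> 1 point(s)
  x = 10: RHS = 3, y in [5, 6]  -> 2 point(s)
Affine points: 11. Add the point at infinity: total = 12.

#E(F_11) = 12


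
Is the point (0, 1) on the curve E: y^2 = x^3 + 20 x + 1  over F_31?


Check whether y^2 = x^3 + 20 x + 1 (mod 31) for (x, y) = (0, 1).
LHS: y^2 = 1^2 mod 31 = 1
RHS: x^3 + 20 x + 1 = 0^3 + 20*0 + 1 mod 31 = 1
LHS = RHS

Yes, on the curve


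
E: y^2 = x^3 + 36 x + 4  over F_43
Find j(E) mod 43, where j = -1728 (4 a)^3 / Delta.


Delta = -16(4 a^3 + 27 b^2) mod 43 = 33
-1728 * (4 a)^3 = -1728 * (4*36)^3 mod 43 = 4
j = 4 * 33^(-1) mod 43 = 34

j = 34 (mod 43)


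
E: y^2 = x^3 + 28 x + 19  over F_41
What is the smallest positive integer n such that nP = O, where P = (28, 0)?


Compute successive multiples of P until we hit O:
  1P = (28, 0)
  2P = O

ord(P) = 2


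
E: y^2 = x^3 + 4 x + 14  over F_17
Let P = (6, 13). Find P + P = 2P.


Doubling: s = (3 x1^2 + a) / (2 y1)
s = (3*6^2 + 4) / (2*13) mod 17 = 3
x3 = s^2 - 2 x1 mod 17 = 3^2 - 2*6 = 14
y3 = s (x1 - x3) - y1 mod 17 = 3 * (6 - 14) - 13 = 14

2P = (14, 14)


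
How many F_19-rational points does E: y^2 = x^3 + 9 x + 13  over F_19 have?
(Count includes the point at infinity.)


For each x in F_19, count y with y^2 = x^3 + 9 x + 13 mod 19:
  x = 1: RHS = 4, y in [2, 17]  -> 2 point(s)
  x = 2: RHS = 1, y in [1, 18]  -> 2 point(s)
  x = 6: RHS = 17, y in [6, 13]  -> 2 point(s)
  x = 7: RHS = 1, y in [1, 18]  -> 2 point(s)
  x = 9: RHS = 6, y in [5, 14]  -> 2 point(s)
  x = 10: RHS = 1, y in [1, 18]  -> 2 point(s)
  x = 12: RHS = 6, y in [5, 14]  -> 2 point(s)
  x = 13: RHS = 9, y in [3, 16]  -> 2 point(s)
  x = 16: RHS = 16, y in [4, 15]  -> 2 point(s)
  x = 17: RHS = 6, y in [5, 14]  -> 2 point(s)
Affine points: 20. Add the point at infinity: total = 21.

#E(F_19) = 21


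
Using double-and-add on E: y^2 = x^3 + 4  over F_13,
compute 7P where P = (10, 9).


k = 7 = 111_2 (binary, LSB first: 111)
Double-and-add from P = (10, 9):
  bit 0 = 1: acc = O + (10, 9) = (10, 9)
  bit 1 = 1: acc = (10, 9) + (5, 5) = (8, 3)
  bit 2 = 1: acc = (8, 3) + (4, 9) = (0, 11)

7P = (0, 11)


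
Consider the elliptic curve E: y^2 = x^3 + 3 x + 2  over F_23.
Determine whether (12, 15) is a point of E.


Check whether y^2 = x^3 + 3 x + 2 (mod 23) for (x, y) = (12, 15).
LHS: y^2 = 15^2 mod 23 = 18
RHS: x^3 + 3 x + 2 = 12^3 + 3*12 + 2 mod 23 = 18
LHS = RHS

Yes, on the curve


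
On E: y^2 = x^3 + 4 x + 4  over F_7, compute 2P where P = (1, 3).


Doubling: s = (3 x1^2 + a) / (2 y1)
s = (3*1^2 + 4) / (2*3) mod 7 = 0
x3 = s^2 - 2 x1 mod 7 = 0^2 - 2*1 = 5
y3 = s (x1 - x3) - y1 mod 7 = 0 * (1 - 5) - 3 = 4

2P = (5, 4)


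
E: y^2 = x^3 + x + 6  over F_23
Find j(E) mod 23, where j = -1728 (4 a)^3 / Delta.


Delta = -16(4 a^3 + 27 b^2) mod 23 = 1
-1728 * (4 a)^3 = -1728 * (4*1)^3 mod 23 = 15
j = 15 * 1^(-1) mod 23 = 15

j = 15 (mod 23)


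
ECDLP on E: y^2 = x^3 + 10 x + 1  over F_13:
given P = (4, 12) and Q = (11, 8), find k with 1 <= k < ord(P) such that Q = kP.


Enumerate multiples of P until we hit Q = (11, 8):
  1P = (4, 12)
  2P = (1, 5)
  3P = (12, 4)
  4P = (11, 8)
Match found at i = 4.

k = 4


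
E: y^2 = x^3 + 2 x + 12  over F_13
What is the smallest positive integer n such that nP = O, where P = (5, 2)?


Compute successive multiples of P until we hit O:
  1P = (5, 2)
  2P = (12, 3)
  3P = (0, 8)
  4P = (11, 0)
  5P = (0, 5)
  6P = (12, 10)
  7P = (5, 11)
  8P = O

ord(P) = 8


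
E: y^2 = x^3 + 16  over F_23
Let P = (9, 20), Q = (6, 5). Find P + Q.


P != Q, so use the chord formula.
s = (y2 - y1) / (x2 - x1) = (8) / (20) mod 23 = 5
x3 = s^2 - x1 - x2 mod 23 = 5^2 - 9 - 6 = 10
y3 = s (x1 - x3) - y1 mod 23 = 5 * (9 - 10) - 20 = 21

P + Q = (10, 21)


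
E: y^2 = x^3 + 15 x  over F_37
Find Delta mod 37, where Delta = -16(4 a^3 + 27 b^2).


4 a^3 + 27 b^2 = 4*15^3 + 27*0^2 = 13500 + 0 = 13500
Delta = -16 * (13500) = -216000
Delta mod 37 = 6

Delta = 6 (mod 37)


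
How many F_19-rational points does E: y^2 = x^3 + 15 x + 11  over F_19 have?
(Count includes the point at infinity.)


For each x in F_19, count y with y^2 = x^3 + 15 x + 11 mod 19:
  x = 0: RHS = 11, y in [7, 12]  -> 2 point(s)
  x = 2: RHS = 11, y in [7, 12]  -> 2 point(s)
  x = 3: RHS = 7, y in [8, 11]  -> 2 point(s)
  x = 8: RHS = 16, y in [4, 15]  -> 2 point(s)
  x = 9: RHS = 1, y in [1, 18]  -> 2 point(s)
  x = 11: RHS = 6, y in [5, 14]  -> 2 point(s)
  x = 12: RHS = 0, y in [0]  -> 1 point(s)
  x = 13: RHS = 9, y in [3, 16]  -> 2 point(s)
  x = 14: RHS = 1, y in [1, 18]  -> 2 point(s)
  x = 15: RHS = 1, y in [1, 18]  -> 2 point(s)
  x = 17: RHS = 11, y in [7, 12]  -> 2 point(s)
Affine points: 21. Add the point at infinity: total = 22.

#E(F_19) = 22


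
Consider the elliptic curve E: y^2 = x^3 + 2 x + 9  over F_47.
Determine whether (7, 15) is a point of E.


Check whether y^2 = x^3 + 2 x + 9 (mod 47) for (x, y) = (7, 15).
LHS: y^2 = 15^2 mod 47 = 37
RHS: x^3 + 2 x + 9 = 7^3 + 2*7 + 9 mod 47 = 37
LHS = RHS

Yes, on the curve


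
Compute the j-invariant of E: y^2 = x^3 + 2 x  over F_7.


Delta = -16(4 a^3 + 27 b^2) mod 7 = 6
-1728 * (4 a)^3 = -1728 * (4*2)^3 mod 7 = 1
j = 1 * 6^(-1) mod 7 = 6

j = 6 (mod 7)


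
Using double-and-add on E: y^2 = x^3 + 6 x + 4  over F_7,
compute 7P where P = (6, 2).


k = 7 = 111_2 (binary, LSB first: 111)
Double-and-add from P = (6, 2):
  bit 0 = 1: acc = O + (6, 2) = (6, 2)
  bit 1 = 1: acc = (6, 2) + (4, 6) = (1, 2)
  bit 2 = 1: acc = (1, 2) + (0, 5) = (1, 5)

7P = (1, 5)


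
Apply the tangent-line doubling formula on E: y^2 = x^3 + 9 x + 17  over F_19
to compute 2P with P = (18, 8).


Doubling: s = (3 x1^2 + a) / (2 y1)
s = (3*18^2 + 9) / (2*8) mod 19 = 15
x3 = s^2 - 2 x1 mod 19 = 15^2 - 2*18 = 18
y3 = s (x1 - x3) - y1 mod 19 = 15 * (18 - 18) - 8 = 11

2P = (18, 11)


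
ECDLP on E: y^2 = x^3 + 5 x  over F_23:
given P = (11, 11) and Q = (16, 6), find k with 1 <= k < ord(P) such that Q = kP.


Enumerate multiples of P until we hit Q = (16, 6):
  1P = (11, 11)
  2P = (1, 12)
  3P = (14, 10)
  4P = (16, 6)
Match found at i = 4.

k = 4


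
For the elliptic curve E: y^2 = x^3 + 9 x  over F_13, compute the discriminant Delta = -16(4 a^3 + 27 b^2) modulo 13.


4 a^3 + 27 b^2 = 4*9^3 + 27*0^2 = 2916 + 0 = 2916
Delta = -16 * (2916) = -46656
Delta mod 13 = 1

Delta = 1 (mod 13)


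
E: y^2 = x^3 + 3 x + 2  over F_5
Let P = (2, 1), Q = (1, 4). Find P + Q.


P != Q, so use the chord formula.
s = (y2 - y1) / (x2 - x1) = (3) / (4) mod 5 = 2
x3 = s^2 - x1 - x2 mod 5 = 2^2 - 2 - 1 = 1
y3 = s (x1 - x3) - y1 mod 5 = 2 * (2 - 1) - 1 = 1

P + Q = (1, 1)


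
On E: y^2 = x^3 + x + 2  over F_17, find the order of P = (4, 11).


Compute successive multiples of P until we hit O:
  1P = (4, 11)
  2P = (1, 15)
  3P = (10, 14)
  4P = (16, 0)
  5P = (10, 3)
  6P = (1, 2)
  7P = (4, 6)
  8P = O

ord(P) = 8


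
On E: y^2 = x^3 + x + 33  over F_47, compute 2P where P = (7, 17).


Doubling: s = (3 x1^2 + a) / (2 y1)
s = (3*7^2 + 1) / (2*17) mod 47 = 32
x3 = s^2 - 2 x1 mod 47 = 32^2 - 2*7 = 23
y3 = s (x1 - x3) - y1 mod 47 = 32 * (7 - 23) - 17 = 35

2P = (23, 35)


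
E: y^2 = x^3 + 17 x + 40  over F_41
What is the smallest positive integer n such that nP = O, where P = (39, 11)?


Compute successive multiples of P until we hit O:
  1P = (39, 11)
  2P = (27, 16)
  3P = (25, 31)
  4P = (10, 12)
  5P = (35, 3)
  6P = (12, 2)
  7P = (22, 22)
  8P = (20, 37)
  ... (continuing to 26P)
  26P = O

ord(P) = 26


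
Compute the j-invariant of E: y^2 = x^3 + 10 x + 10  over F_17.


Delta = -16(4 a^3 + 27 b^2) mod 17 = 2
-1728 * (4 a)^3 = -1728 * (4*10)^3 mod 17 = 4
j = 4 * 2^(-1) mod 17 = 2

j = 2 (mod 17)


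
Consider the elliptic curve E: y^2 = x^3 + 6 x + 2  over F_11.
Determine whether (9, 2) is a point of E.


Check whether y^2 = x^3 + 6 x + 2 (mod 11) for (x, y) = (9, 2).
LHS: y^2 = 2^2 mod 11 = 4
RHS: x^3 + 6 x + 2 = 9^3 + 6*9 + 2 mod 11 = 4
LHS = RHS

Yes, on the curve


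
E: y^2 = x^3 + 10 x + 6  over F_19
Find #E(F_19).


For each x in F_19, count y with y^2 = x^3 + 10 x + 6 mod 19:
  x = 0: RHS = 6, y in [5, 14]  -> 2 point(s)
  x = 1: RHS = 17, y in [6, 13]  -> 2 point(s)
  x = 3: RHS = 6, y in [5, 14]  -> 2 point(s)
  x = 6: RHS = 16, y in [4, 15]  -> 2 point(s)
  x = 7: RHS = 1, y in [1, 18]  -> 2 point(s)
  x = 8: RHS = 9, y in [3, 16]  -> 2 point(s)
  x = 10: RHS = 4, y in [2, 17]  -> 2 point(s)
  x = 12: RHS = 11, y in [7, 12]  -> 2 point(s)
  x = 15: RHS = 16, y in [4, 15]  -> 2 point(s)
  x = 16: RHS = 6, y in [5, 14]  -> 2 point(s)
  x = 17: RHS = 16, y in [4, 15]  -> 2 point(s)
Affine points: 22. Add the point at infinity: total = 23.

#E(F_19) = 23


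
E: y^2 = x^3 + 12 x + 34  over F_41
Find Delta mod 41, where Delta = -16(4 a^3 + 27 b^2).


4 a^3 + 27 b^2 = 4*12^3 + 27*34^2 = 6912 + 31212 = 38124
Delta = -16 * (38124) = -609984
Delta mod 41 = 14

Delta = 14 (mod 41)


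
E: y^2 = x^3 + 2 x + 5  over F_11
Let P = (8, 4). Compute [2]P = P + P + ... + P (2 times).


k = 2 = 10_2 (binary, LSB first: 01)
Double-and-add from P = (8, 4):
  bit 0 = 0: acc unchanged = O
  bit 1 = 1: acc = O + (9, 2) = (9, 2)

2P = (9, 2)


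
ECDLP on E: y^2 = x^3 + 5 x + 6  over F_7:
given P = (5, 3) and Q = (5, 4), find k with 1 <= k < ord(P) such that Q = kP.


Enumerate multiples of P until we hit Q = (5, 4):
  1P = (5, 3)
  2P = (6, 0)
  3P = (5, 4)
Match found at i = 3.

k = 3


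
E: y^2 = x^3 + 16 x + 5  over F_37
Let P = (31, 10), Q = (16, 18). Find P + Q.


P != Q, so use the chord formula.
s = (y2 - y1) / (x2 - x1) = (8) / (22) mod 37 = 34
x3 = s^2 - x1 - x2 mod 37 = 34^2 - 31 - 16 = 36
y3 = s (x1 - x3) - y1 mod 37 = 34 * (31 - 36) - 10 = 5

P + Q = (36, 5)


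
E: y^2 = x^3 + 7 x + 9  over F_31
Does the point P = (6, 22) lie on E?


Check whether y^2 = x^3 + 7 x + 9 (mod 31) for (x, y) = (6, 22).
LHS: y^2 = 22^2 mod 31 = 19
RHS: x^3 + 7 x + 9 = 6^3 + 7*6 + 9 mod 31 = 19
LHS = RHS

Yes, on the curve


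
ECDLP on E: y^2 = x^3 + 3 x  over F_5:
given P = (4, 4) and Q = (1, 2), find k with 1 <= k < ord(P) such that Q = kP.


Enumerate multiples of P until we hit Q = (1, 2):
  1P = (4, 4)
  2P = (1, 2)
Match found at i = 2.

k = 2


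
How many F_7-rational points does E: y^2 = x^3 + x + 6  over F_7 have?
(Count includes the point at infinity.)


For each x in F_7, count y with y^2 = x^3 + 1 x + 6 mod 7:
  x = 1: RHS = 1, y in [1, 6]  -> 2 point(s)
  x = 2: RHS = 2, y in [3, 4]  -> 2 point(s)
  x = 3: RHS = 1, y in [1, 6]  -> 2 point(s)
  x = 4: RHS = 4, y in [2, 5]  -> 2 point(s)
  x = 6: RHS = 4, y in [2, 5]  -> 2 point(s)
Affine points: 10. Add the point at infinity: total = 11.

#E(F_7) = 11


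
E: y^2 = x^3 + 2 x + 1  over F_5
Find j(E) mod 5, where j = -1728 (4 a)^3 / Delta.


Delta = -16(4 a^3 + 27 b^2) mod 5 = 1
-1728 * (4 a)^3 = -1728 * (4*2)^3 mod 5 = 4
j = 4 * 1^(-1) mod 5 = 4

j = 4 (mod 5)


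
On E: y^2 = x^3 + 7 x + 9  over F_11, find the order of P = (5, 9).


Compute successive multiples of P until we hit O:
  1P = (5, 9)
  2P = (6, 6)
  3P = (9, 3)
  4P = (2, 3)
  5P = (8, 7)
  6P = (7, 7)
  7P = (0, 8)
  8P = (10, 1)
  ... (continuing to 17P)
  17P = O

ord(P) = 17


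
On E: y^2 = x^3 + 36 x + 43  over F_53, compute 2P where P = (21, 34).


Doubling: s = (3 x1^2 + a) / (2 y1)
s = (3*21^2 + 36) / (2*34) mod 53 = 27
x3 = s^2 - 2 x1 mod 53 = 27^2 - 2*21 = 51
y3 = s (x1 - x3) - y1 mod 53 = 27 * (21 - 51) - 34 = 4

2P = (51, 4)


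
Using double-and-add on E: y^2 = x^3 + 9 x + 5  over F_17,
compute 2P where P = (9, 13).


k = 2 = 10_2 (binary, LSB first: 01)
Double-and-add from P = (9, 13):
  bit 0 = 0: acc unchanged = O
  bit 1 = 1: acc = O + (1, 7) = (1, 7)

2P = (1, 7)


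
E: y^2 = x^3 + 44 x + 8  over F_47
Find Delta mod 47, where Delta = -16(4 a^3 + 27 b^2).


4 a^3 + 27 b^2 = 4*44^3 + 27*8^2 = 340736 + 1728 = 342464
Delta = -16 * (342464) = -5479424
Delta mod 47 = 24

Delta = 24 (mod 47)


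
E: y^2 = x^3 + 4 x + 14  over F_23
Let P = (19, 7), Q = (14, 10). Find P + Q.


P != Q, so use the chord formula.
s = (y2 - y1) / (x2 - x1) = (3) / (18) mod 23 = 4
x3 = s^2 - x1 - x2 mod 23 = 4^2 - 19 - 14 = 6
y3 = s (x1 - x3) - y1 mod 23 = 4 * (19 - 6) - 7 = 22

P + Q = (6, 22)


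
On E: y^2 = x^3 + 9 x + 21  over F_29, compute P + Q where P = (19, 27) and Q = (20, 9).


P != Q, so use the chord formula.
s = (y2 - y1) / (x2 - x1) = (11) / (1) mod 29 = 11
x3 = s^2 - x1 - x2 mod 29 = 11^2 - 19 - 20 = 24
y3 = s (x1 - x3) - y1 mod 29 = 11 * (19 - 24) - 27 = 5

P + Q = (24, 5)


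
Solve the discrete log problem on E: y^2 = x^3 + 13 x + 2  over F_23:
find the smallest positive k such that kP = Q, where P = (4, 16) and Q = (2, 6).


Enumerate multiples of P until we hit Q = (2, 6):
  1P = (4, 16)
  2P = (5, 13)
  3P = (0, 18)
  4P = (2, 6)
Match found at i = 4.

k = 4


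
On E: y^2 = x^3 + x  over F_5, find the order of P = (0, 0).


Compute successive multiples of P until we hit O:
  1P = (0, 0)
  2P = O

ord(P) = 2


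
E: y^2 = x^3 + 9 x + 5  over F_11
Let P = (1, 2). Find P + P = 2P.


Doubling: s = (3 x1^2 + a) / (2 y1)
s = (3*1^2 + 9) / (2*2) mod 11 = 3
x3 = s^2 - 2 x1 mod 11 = 3^2 - 2*1 = 7
y3 = s (x1 - x3) - y1 mod 11 = 3 * (1 - 7) - 2 = 2

2P = (7, 2)


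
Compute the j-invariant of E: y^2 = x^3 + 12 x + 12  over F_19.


Delta = -16(4 a^3 + 27 b^2) mod 19 = 5
-1728 * (4 a)^3 = -1728 * (4*12)^3 mod 19 = 12
j = 12 * 5^(-1) mod 19 = 10

j = 10 (mod 19)


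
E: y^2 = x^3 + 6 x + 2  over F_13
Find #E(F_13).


For each x in F_13, count y with y^2 = x^3 + 6 x + 2 mod 13:
  x = 1: RHS = 9, y in [3, 10]  -> 2 point(s)
  x = 2: RHS = 9, y in [3, 10]  -> 2 point(s)
  x = 4: RHS = 12, y in [5, 8]  -> 2 point(s)
  x = 5: RHS = 1, y in [1, 12]  -> 2 point(s)
  x = 7: RHS = 10, y in [6, 7]  -> 2 point(s)
  x = 8: RHS = 3, y in [4, 9]  -> 2 point(s)
  x = 10: RHS = 9, y in [3, 10]  -> 2 point(s)
Affine points: 14. Add the point at infinity: total = 15.

#E(F_13) = 15


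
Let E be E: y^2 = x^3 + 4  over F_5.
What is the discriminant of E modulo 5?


4 a^3 + 27 b^2 = 4*0^3 + 27*4^2 = 0 + 432 = 432
Delta = -16 * (432) = -6912
Delta mod 5 = 3

Delta = 3 (mod 5)


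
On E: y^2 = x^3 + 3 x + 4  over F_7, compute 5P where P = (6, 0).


k = 5 = 101_2 (binary, LSB first: 101)
Double-and-add from P = (6, 0):
  bit 0 = 1: acc = O + (6, 0) = (6, 0)
  bit 1 = 0: acc unchanged = (6, 0)
  bit 2 = 1: acc = (6, 0) + O = (6, 0)

5P = (6, 0)


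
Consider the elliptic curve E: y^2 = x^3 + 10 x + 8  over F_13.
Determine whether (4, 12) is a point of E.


Check whether y^2 = x^3 + 10 x + 8 (mod 13) for (x, y) = (4, 12).
LHS: y^2 = 12^2 mod 13 = 1
RHS: x^3 + 10 x + 8 = 4^3 + 10*4 + 8 mod 13 = 8
LHS != RHS

No, not on the curve


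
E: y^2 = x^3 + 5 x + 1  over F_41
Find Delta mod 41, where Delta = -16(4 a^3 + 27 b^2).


4 a^3 + 27 b^2 = 4*5^3 + 27*1^2 = 500 + 27 = 527
Delta = -16 * (527) = -8432
Delta mod 41 = 14

Delta = 14 (mod 41)


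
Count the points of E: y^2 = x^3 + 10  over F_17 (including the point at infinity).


For each x in F_17, count y with y^2 = x^3 + 0 x + 10 mod 17:
  x = 2: RHS = 1, y in [1, 16]  -> 2 point(s)
  x = 5: RHS = 16, y in [4, 13]  -> 2 point(s)
  x = 7: RHS = 13, y in [8, 9]  -> 2 point(s)
  x = 9: RHS = 8, y in [5, 12]  -> 2 point(s)
  x = 11: RHS = 15, y in [7, 10]  -> 2 point(s)
  x = 12: RHS = 4, y in [2, 15]  -> 2 point(s)
  x = 14: RHS = 0, y in [0]  -> 1 point(s)
  x = 15: RHS = 2, y in [6, 11]  -> 2 point(s)
  x = 16: RHS = 9, y in [3, 14]  -> 2 point(s)
Affine points: 17. Add the point at infinity: total = 18.

#E(F_17) = 18


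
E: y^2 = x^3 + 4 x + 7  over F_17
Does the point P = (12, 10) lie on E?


Check whether y^2 = x^3 + 4 x + 7 (mod 17) for (x, y) = (12, 10).
LHS: y^2 = 10^2 mod 17 = 15
RHS: x^3 + 4 x + 7 = 12^3 + 4*12 + 7 mod 17 = 15
LHS = RHS

Yes, on the curve


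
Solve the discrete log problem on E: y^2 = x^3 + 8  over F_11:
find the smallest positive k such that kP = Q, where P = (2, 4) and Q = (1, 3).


Enumerate multiples of P until we hit Q = (1, 3):
  1P = (2, 4)
  2P = (1, 3)
Match found at i = 2.

k = 2


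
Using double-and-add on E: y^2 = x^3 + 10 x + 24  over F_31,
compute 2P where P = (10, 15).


k = 2 = 10_2 (binary, LSB first: 01)
Double-and-add from P = (10, 15):
  bit 0 = 0: acc unchanged = O
  bit 1 = 1: acc = O + (11, 16) = (11, 16)

2P = (11, 16)


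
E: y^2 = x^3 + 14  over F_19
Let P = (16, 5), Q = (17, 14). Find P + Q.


P != Q, so use the chord formula.
s = (y2 - y1) / (x2 - x1) = (9) / (1) mod 19 = 9
x3 = s^2 - x1 - x2 mod 19 = 9^2 - 16 - 17 = 10
y3 = s (x1 - x3) - y1 mod 19 = 9 * (16 - 10) - 5 = 11

P + Q = (10, 11)


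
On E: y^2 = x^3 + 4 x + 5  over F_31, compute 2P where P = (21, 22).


Doubling: s = (3 x1^2 + a) / (2 y1)
s = (3*21^2 + 4) / (2*22) mod 31 = 21
x3 = s^2 - 2 x1 mod 31 = 21^2 - 2*21 = 27
y3 = s (x1 - x3) - y1 mod 31 = 21 * (21 - 27) - 22 = 7

2P = (27, 7)


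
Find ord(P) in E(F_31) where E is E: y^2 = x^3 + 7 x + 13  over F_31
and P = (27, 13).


Compute successive multiples of P until we hit O:
  1P = (27, 13)
  2P = (5, 24)
  3P = (7, 8)
  4P = (30, 25)
  5P = (21, 11)
  6P = (21, 20)
  7P = (30, 6)
  8P = (7, 23)
  ... (continuing to 11P)
  11P = O

ord(P) = 11


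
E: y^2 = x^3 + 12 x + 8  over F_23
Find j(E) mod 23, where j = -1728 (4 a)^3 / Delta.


Delta = -16(4 a^3 + 27 b^2) mod 23 = 13
-1728 * (4 a)^3 = -1728 * (4*12)^3 mod 23 = 22
j = 22 * 13^(-1) mod 23 = 7

j = 7 (mod 23)


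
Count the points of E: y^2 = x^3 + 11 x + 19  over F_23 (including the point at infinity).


For each x in F_23, count y with y^2 = x^3 + 11 x + 19 mod 23:
  x = 1: RHS = 8, y in [10, 13]  -> 2 point(s)
  x = 2: RHS = 3, y in [7, 16]  -> 2 point(s)
  x = 4: RHS = 12, y in [9, 14]  -> 2 point(s)
  x = 6: RHS = 2, y in [5, 18]  -> 2 point(s)
  x = 7: RHS = 2, y in [5, 18]  -> 2 point(s)
  x = 10: RHS = 2, y in [5, 18]  -> 2 point(s)
  x = 12: RHS = 16, y in [4, 19]  -> 2 point(s)
  x = 13: RHS = 13, y in [6, 17]  -> 2 point(s)
  x = 16: RHS = 13, y in [6, 17]  -> 2 point(s)
  x = 17: RHS = 13, y in [6, 17]  -> 2 point(s)
  x = 18: RHS = 0, y in [0]  -> 1 point(s)
  x = 19: RHS = 3, y in [7, 16]  -> 2 point(s)
  x = 21: RHS = 12, y in [9, 14]  -> 2 point(s)
Affine points: 25. Add the point at infinity: total = 26.

#E(F_23) = 26


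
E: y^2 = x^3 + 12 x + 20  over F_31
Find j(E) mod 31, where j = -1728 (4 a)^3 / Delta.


Delta = -16(4 a^3 + 27 b^2) mod 31 = 10
-1728 * (4 a)^3 = -1728 * (4*12)^3 mod 31 = 27
j = 27 * 10^(-1) mod 31 = 12

j = 12 (mod 31)


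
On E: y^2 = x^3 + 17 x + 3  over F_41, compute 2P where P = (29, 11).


Doubling: s = (3 x1^2 + a) / (2 y1)
s = (3*29^2 + 17) / (2*11) mod 41 = 26
x3 = s^2 - 2 x1 mod 41 = 26^2 - 2*29 = 3
y3 = s (x1 - x3) - y1 mod 41 = 26 * (29 - 3) - 11 = 9

2P = (3, 9)


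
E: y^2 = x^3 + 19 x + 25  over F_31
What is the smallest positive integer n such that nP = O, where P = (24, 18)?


Compute successive multiples of P until we hit O:
  1P = (24, 18)
  2P = (30, 6)
  3P = (12, 20)
  4P = (20, 2)
  5P = (3, 4)
  6P = (1, 18)
  7P = (6, 13)
  8P = (5, 20)
  ... (continuing to 37P)
  37P = O

ord(P) = 37


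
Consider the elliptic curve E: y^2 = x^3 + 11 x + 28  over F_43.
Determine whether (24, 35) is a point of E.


Check whether y^2 = x^3 + 11 x + 28 (mod 43) for (x, y) = (24, 35).
LHS: y^2 = 35^2 mod 43 = 21
RHS: x^3 + 11 x + 28 = 24^3 + 11*24 + 28 mod 43 = 12
LHS != RHS

No, not on the curve


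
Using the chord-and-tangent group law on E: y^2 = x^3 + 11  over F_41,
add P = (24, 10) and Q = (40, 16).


P != Q, so use the chord formula.
s = (y2 - y1) / (x2 - x1) = (6) / (16) mod 41 = 26
x3 = s^2 - x1 - x2 mod 41 = 26^2 - 24 - 40 = 38
y3 = s (x1 - x3) - y1 mod 41 = 26 * (24 - 38) - 10 = 36

P + Q = (38, 36)


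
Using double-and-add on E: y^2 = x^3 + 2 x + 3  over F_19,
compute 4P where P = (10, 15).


k = 4 = 100_2 (binary, LSB first: 001)
Double-and-add from P = (10, 15):
  bit 0 = 0: acc unchanged = O
  bit 1 = 0: acc unchanged = O
  bit 2 = 1: acc = O + (10, 4) = (10, 4)

4P = (10, 4)


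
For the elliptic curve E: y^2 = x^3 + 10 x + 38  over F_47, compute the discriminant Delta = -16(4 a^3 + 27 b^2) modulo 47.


4 a^3 + 27 b^2 = 4*10^3 + 27*38^2 = 4000 + 38988 = 42988
Delta = -16 * (42988) = -687808
Delta mod 47 = 37

Delta = 37 (mod 47)


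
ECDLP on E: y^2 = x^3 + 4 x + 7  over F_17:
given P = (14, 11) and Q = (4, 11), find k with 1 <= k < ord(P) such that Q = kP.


Enumerate multiples of P until we hit Q = (4, 11):
  1P = (14, 11)
  2P = (5, 4)
  3P = (7, 2)
  4P = (15, 12)
  5P = (6, 14)
  6P = (16, 11)
  7P = (4, 6)
  8P = (12, 7)
  9P = (12, 10)
  10P = (4, 11)
Match found at i = 10.

k = 10


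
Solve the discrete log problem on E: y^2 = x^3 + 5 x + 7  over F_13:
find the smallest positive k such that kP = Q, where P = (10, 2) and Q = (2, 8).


Enumerate multiples of P until we hit Q = (2, 8):
  1P = (10, 2)
  2P = (5, 12)
  3P = (2, 8)
Match found at i = 3.

k = 3


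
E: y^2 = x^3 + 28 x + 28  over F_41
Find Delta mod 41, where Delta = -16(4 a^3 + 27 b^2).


4 a^3 + 27 b^2 = 4*28^3 + 27*28^2 = 87808 + 21168 = 108976
Delta = -16 * (108976) = -1743616
Delta mod 41 = 32

Delta = 32 (mod 41)


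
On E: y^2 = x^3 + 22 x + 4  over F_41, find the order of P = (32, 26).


Compute successive multiples of P until we hit O:
  1P = (32, 26)
  2P = (22, 36)
  3P = (29, 12)
  4P = (20, 30)
  5P = (21, 25)
  6P = (8, 6)
  7P = (37, 4)
  8P = (34, 32)
  ... (continuing to 32P)
  32P = O

ord(P) = 32
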